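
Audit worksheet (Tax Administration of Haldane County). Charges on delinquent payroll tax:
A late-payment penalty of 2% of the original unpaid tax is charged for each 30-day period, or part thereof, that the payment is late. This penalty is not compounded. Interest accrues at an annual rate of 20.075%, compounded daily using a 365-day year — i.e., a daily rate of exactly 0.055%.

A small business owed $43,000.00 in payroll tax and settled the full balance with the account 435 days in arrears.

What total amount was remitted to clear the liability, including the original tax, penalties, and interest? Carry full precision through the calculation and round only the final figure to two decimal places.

Penalty periods: ⌈435/30⌉ = 15; penalty = 15 × 2% × $43,000.00 = $12,900.00
Interest: $43,000.00 × ((1 + 0.00055)^435 − 1) = $43,000.00 × 0.27021253… = $11,619.1387…
Total = $43,000.00 + $12,900.0000 + $11,619.1387… = $67,519.14

$67,519.14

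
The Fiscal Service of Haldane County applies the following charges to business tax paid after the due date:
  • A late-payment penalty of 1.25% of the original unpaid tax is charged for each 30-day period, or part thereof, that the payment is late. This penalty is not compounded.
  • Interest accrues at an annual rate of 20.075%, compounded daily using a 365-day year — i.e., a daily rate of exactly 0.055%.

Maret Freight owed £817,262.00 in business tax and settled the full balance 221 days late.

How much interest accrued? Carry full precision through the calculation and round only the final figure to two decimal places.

£105,596.87

Interest: £817,262.00 × ((1 + 0.00055)^221 − 1) = £817,262.00 × 0.12920809… = £105,596.8660…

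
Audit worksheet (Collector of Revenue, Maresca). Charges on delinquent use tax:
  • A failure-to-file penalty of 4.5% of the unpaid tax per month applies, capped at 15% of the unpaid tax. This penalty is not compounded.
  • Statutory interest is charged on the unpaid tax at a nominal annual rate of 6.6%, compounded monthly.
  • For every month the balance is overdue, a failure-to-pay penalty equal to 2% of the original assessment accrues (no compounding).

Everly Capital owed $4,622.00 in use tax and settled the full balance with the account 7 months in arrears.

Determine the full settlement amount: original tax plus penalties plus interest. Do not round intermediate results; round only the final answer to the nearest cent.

Failure-to-file: 7 × 4.5% × $4,622.00 = $1,455.93, capped at 15% × $4,622.00 = $693.30
Failure-to-pay penalty: 7 × 2% × $4,622.00 = $647.08
Interest (6.6%/yr ÷ 12 = 0.55%/month): $4,622.00 × ((1 + 0.0055)^7 − 1) = $180.9102…
Total = $4,622.00 + $1,340.3800 + $180.9102… = $6,143.29

$6,143.29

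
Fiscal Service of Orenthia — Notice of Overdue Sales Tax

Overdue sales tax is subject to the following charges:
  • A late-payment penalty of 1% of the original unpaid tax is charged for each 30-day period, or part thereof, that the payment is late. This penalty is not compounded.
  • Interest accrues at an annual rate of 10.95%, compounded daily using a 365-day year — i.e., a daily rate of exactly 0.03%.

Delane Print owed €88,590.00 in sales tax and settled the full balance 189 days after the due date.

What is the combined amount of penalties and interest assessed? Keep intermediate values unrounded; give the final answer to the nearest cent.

Penalty periods: ⌈189/30⌉ = 7; penalty = 7 × 1% × €88,590.00 = €6,201.30
Interest: €88,590.00 × ((1 + 0.0003)^189 − 1) = €88,590.00 × 0.05832926… = €5,167.3893…
Penalties + interest = €6,201.3000 + €5,167.3893… = €11,368.69

€11,368.69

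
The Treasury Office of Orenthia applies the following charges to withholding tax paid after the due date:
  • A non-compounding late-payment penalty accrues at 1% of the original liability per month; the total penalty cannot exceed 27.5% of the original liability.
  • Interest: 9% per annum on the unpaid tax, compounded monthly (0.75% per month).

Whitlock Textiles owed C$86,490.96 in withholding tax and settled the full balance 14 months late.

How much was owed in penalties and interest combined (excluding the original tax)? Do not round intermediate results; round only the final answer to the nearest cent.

Penalty: 14 × 1% × C$86,490.96 = C$12,108.73… (below the 27.5% cap of C$23,785.01…)
Interest: C$86,490.96 × ((1 + 0.0075)^14 − 1) = C$86,490.96 × 0.1102755… = C$9,537.8363…
Penalties + interest = C$12,108.7344 + C$9,537.8363… = C$21,646.57

C$21,646.57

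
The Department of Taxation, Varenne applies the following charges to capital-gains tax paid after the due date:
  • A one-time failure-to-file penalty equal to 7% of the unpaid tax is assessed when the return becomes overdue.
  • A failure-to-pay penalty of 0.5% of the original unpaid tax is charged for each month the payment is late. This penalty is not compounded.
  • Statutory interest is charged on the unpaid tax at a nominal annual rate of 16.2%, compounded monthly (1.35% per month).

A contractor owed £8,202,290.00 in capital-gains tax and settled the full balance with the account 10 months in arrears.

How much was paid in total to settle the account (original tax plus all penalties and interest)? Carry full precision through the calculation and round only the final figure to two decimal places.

Failure-to-file penalty: 7% × £8,202,290.00 = £574,160.30
Failure-to-pay penalty = 0.5% × £8,202,290.00 × 10 mo = £410,114.50
Interest: £8,202,290.00 × ((1 + 0.0135)^10 − 1) = £8,202,290.00 × 0.1435036… = £1,177,058.0156…
Total = £8,202,290.00 + £984,274.8000 + £1,177,058.0156… = £10,363,622.82

£10,363,622.82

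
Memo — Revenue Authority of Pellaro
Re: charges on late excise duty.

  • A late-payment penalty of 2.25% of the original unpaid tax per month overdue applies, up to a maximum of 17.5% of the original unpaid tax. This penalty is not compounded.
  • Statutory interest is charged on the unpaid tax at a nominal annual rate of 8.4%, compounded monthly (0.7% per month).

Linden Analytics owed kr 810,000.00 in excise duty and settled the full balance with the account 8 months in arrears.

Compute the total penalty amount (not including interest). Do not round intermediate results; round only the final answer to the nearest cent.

kr 141,750.00

Penalty (uncapped): 8 × 2.25% × kr 810,000.00 = kr 145,800.00; cap = 17.5% × kr 810,000.00 = kr 141,750.00 → penalty = kr 141,750.00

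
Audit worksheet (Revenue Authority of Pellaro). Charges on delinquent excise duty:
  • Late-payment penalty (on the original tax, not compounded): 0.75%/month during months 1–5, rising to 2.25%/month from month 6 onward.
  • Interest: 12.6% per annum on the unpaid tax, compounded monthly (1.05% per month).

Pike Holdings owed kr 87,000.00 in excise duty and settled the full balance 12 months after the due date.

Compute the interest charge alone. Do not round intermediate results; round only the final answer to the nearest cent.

Interest: kr 87,000.00 × ((1 + 0.0105)^12 − 1) = kr 87,000.00 × 0.1335373… = kr 11,617.7448…

kr 11,617.74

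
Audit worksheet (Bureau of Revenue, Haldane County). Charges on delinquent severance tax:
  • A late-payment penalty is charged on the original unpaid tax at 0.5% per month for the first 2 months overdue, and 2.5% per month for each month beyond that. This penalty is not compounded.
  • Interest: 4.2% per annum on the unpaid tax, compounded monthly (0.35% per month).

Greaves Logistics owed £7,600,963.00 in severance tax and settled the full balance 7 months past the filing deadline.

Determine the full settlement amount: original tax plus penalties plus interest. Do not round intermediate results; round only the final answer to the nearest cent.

£8,815,283.39

Penalty, months 1–2: 2 × 0.5% × £7,600,963.00 = £76,009.63
Penalty, months 3–7: 5 × 2.5% × £7,600,963.00 = £950,120.38…
Interest: £7,600,963.00 × ((1 + 0.0035)^7 − 1) = £7,600,963.00 × 0.0247588… = £188,190.3874…
Total = £7,600,963.00 + £1,026,130.0050 + £188,190.3874… = £8,815,283.39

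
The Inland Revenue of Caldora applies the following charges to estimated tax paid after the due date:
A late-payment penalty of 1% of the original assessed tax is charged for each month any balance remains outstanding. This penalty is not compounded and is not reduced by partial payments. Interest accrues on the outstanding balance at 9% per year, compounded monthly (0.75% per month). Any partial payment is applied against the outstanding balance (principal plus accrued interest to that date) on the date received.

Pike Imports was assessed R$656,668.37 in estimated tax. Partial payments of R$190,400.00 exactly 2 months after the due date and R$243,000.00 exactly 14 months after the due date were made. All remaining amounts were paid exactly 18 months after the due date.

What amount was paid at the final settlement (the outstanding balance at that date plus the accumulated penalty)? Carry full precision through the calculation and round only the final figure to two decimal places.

Balance at month 2: R$656,668.3700 × (1 + 0.0075)^2 = R$666,555.3331…
After R$190,400.00 payment: R$666,555.3331… − R$190,400.00 = R$476,155.3331…
Balance at month 14: R$476,155.3331… × (1 + 0.0075)^12 = R$520,821.9878…
After R$243,000.00 payment: R$520,821.9878… − R$243,000.00 = R$277,821.9878…
Balance at month 18: R$277,821.9878… × (1 + 0.0075)^4 = R$286,250.8820…
Penalty: 18 × 1% × R$656,668.37 = R$118,200.31…
Final settlement = outstanding balance + penalty = R$286,250.8820… + R$118,200.31… = R$404,451.19

R$404,451.19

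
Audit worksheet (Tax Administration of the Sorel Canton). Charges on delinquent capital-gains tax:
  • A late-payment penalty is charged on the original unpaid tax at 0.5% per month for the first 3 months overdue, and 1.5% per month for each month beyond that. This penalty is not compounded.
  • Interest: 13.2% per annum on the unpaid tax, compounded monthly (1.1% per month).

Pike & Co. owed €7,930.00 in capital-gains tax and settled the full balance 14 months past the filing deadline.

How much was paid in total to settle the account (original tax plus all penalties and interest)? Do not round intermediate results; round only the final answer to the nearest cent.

Penalty, months 1–3: 3 × 0.5% × €7,930.00 = €118.95
Penalty, months 4–14: 11 × 1.5% × €7,930.00 = €1,308.45
Interest: €7,930.00 × ((1 + 0.011)^14 − 1) = €7,930.00 × 0.1655105… = €1,312.4980…
Total = €7,930.00 + €1,427.4000 + €1,312.4980… = €10,669.90

€10,669.90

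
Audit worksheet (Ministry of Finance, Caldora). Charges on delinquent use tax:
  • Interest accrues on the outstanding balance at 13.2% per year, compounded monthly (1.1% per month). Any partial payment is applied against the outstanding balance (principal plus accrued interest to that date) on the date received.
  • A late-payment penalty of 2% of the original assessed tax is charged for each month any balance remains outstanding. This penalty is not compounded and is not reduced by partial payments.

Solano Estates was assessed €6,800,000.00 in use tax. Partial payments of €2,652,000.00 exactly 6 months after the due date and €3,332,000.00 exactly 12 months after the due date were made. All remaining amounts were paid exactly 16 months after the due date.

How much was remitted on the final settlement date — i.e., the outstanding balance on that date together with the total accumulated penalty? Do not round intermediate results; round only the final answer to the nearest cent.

Balance at month 6: €6,800,000.0000 × (1 + 0.011)^6 = €7,261,324.5160…
After €2,652,000.00 payment: €7,261,324.5160… − €2,652,000.00 = €4,609,324.5160…
Balance at month 12: €4,609,324.5160… × (1 + 0.011)^6 = €4,922,029.5750…
After €3,332,000.00 payment: €4,922,029.5750… − €3,332,000.00 = €1,590,029.5750…
Balance at month 16: €1,590,029.5750… × (1 + 0.011)^4 = €1,661,153.7263…
Penalty: 16 × 2% × €6,800,000.00 = €2,176,000.00
Final settlement = outstanding balance + penalty = €1,661,153.7263… + €2,176,000.00 = €3,837,153.73

€3,837,153.73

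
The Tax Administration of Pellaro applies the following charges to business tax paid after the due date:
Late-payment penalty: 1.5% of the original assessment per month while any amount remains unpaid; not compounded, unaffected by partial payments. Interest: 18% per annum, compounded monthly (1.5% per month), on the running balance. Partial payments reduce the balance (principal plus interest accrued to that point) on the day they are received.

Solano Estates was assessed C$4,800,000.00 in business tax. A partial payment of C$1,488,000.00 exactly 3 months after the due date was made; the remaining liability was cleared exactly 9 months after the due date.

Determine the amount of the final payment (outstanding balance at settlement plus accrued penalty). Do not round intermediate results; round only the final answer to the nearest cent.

C$4,509,228.31

Balance at month 3: C$4,800,000.0000 × (1 + 0.015)^3 = C$5,019,256.2000
After C$1,488,000.00 payment: C$5,019,256.2000 − C$1,488,000.00 = C$3,531,256.2000
Balance at month 9: C$3,531,256.2000 × (1 + 0.015)^6 = C$3,861,228.3051…
Penalty: 9 × 1.5% × C$4,800,000.00 = C$648,000.00
Final settlement = outstanding balance + penalty = C$3,861,228.3051… + C$648,000.00 = C$4,509,228.31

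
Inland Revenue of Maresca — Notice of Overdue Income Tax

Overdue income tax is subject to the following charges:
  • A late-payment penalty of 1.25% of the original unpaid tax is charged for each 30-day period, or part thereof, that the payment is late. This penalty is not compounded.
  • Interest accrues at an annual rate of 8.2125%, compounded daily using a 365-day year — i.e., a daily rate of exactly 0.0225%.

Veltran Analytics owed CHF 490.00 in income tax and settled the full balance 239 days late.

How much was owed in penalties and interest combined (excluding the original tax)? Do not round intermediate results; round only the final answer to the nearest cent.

Penalty periods: ⌈239/30⌉ = 8; penalty = 8 × 1.25% × CHF 490.00 = CHF 49.00
Interest: CHF 490.00 × ((1 + 0.000225)^239 − 1) = CHF 490.00 × 0.05524076… = CHF 27.0680…
Penalties + interest = CHF 49.0000 + CHF 27.0680… = CHF 76.07

CHF 76.07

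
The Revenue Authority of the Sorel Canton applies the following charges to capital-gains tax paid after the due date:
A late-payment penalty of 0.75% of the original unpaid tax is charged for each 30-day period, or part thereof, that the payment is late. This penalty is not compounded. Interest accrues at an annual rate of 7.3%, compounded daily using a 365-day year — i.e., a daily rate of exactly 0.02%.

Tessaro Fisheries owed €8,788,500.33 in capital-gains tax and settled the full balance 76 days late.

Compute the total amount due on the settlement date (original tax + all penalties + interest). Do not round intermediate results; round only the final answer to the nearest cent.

€9,120,833.64

Penalty periods: ⌈76/30⌉ = 3; penalty = 3 × 0.75% × €8,788,500.33 = €197,741.26…
Interest: €8,788,500.33 × ((1 + 0.0002)^76 − 1) = €8,788,500.33 × 0.01531456… = €134,592.0548…
Total = €8,788,500.33 + €197,741.2574… + €134,592.0548… = €9,120,833.64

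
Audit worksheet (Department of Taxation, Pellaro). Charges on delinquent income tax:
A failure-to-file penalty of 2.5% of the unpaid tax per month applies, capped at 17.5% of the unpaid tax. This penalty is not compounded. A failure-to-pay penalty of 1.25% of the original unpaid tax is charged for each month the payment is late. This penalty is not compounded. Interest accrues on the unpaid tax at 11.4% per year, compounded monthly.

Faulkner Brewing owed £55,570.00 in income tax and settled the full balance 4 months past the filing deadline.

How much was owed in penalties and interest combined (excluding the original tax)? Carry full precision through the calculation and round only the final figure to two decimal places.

£10,477.44

Failure-to-file: 4 × 2.5% × £55,570.00 = £5,557.00 (under the 17.5% cap)
Failure-to-pay penalty: 4 × 1.25% × £55,570.00 = £2,778.50
Interest (11.4%/yr ÷ 12 = 0.95%/month): £55,570.00 × ((1 + 0.0095)^4 − 1) = £2,141.9422…
Penalties + interest = £8,335.5000 + £2,141.9422… = £10,477.44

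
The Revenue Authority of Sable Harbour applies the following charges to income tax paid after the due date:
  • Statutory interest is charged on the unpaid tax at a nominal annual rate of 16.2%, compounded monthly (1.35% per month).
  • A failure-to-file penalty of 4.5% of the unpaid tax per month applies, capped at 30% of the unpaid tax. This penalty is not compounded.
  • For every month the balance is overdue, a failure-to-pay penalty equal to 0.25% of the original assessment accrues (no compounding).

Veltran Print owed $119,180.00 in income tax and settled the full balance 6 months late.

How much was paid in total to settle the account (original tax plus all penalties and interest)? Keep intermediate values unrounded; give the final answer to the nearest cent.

Failure-to-file: 6 × 4.5% × $119,180.00 = $32,178.60 (under the 30% cap)
Failure-to-pay penalty: 6 × 0.25% × $119,180.00 = $1,787.70
Interest: $119,180.00 × ((1 + 0.0135)^6 − 1) = $119,180.00 × 0.0837835… = $9,985.3126…
Total = $119,180.00 + $33,966.3000 + $9,985.3126… = $163,131.61

$163,131.61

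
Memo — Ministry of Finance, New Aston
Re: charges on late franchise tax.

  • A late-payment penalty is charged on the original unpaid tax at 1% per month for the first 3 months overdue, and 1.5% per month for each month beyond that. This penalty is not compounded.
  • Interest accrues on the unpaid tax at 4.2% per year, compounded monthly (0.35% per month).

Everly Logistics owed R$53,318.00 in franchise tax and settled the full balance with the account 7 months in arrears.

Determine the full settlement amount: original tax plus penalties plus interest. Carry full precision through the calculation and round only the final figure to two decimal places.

Penalty, months 1–3: 3 × 1% × R$53,318.00 = R$1,599.54
Penalty, months 4–7: 4 × 1.5% × R$53,318.00 = R$3,199.08
Interest: R$53,318.00 × ((1 + 0.0035)^7 − 1) = R$53,318.00 × 0.0247588… = R$1,320.0873…
Total = R$53,318.00 + R$4,798.6200 + R$1,320.0873… = R$59,436.71

R$59,436.71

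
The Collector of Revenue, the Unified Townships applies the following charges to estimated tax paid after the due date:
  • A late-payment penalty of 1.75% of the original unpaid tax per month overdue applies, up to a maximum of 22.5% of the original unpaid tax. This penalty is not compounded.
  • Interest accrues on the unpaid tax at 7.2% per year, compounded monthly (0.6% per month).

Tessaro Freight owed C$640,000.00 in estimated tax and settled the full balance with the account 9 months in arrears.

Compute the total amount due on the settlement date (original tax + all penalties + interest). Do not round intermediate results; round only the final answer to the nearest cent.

C$776,201.16

Penalty: 9 × 1.75% × C$640,000.00 = C$100,800.00 (below the 22.5% cap of C$144,000.00)
Interest: C$640,000.00 × ((1 + 0.006)^9 − 1) = C$640,000.00 × 0.0553143… = C$35,401.1573…
Total = C$640,000.00 + C$100,800.0000 + C$35,401.1573… = C$776,201.16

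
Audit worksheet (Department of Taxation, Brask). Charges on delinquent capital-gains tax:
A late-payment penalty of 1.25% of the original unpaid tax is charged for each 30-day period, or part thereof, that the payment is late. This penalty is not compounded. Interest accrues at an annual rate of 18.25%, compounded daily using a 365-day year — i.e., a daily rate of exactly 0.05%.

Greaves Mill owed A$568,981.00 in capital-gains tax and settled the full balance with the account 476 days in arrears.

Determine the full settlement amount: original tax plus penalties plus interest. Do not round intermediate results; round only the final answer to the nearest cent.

A$835,624.69

Penalty periods: ⌈476/30⌉ = 16; penalty = 16 × 1.25% × A$568,981.00 = A$113,796.20
Interest: A$568,981.00 × ((1 + 0.0005)^476 − 1) = A$568,981.00 × 0.26863373… = A$152,847.4895…
Total = A$568,981.00 + A$113,796.2000 + A$152,847.4895… = A$835,624.69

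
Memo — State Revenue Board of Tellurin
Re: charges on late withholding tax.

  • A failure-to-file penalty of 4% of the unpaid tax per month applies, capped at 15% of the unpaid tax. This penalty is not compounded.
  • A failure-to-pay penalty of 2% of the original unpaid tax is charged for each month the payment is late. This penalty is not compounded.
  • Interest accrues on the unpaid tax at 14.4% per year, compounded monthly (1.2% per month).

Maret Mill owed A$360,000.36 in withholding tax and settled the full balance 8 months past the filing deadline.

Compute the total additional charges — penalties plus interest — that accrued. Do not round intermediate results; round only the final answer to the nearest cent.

A$147,647.03

Failure-to-file: 8 × 4% × A$360,000.36 = A$115,200.12…, capped at 15% × A$360,000.36 = A$54,000.05…
Failure-to-pay penalty = 2% × A$360,000.36 × 8 mo = A$57,600.06…
Interest: A$360,000.36 × ((1 + 0.012)^8 − 1) = A$360,000.36 × 0.1001302… = A$36,046.9201…
Penalties + interest = A$111,600.1116 + A$36,046.9201… = A$147,647.03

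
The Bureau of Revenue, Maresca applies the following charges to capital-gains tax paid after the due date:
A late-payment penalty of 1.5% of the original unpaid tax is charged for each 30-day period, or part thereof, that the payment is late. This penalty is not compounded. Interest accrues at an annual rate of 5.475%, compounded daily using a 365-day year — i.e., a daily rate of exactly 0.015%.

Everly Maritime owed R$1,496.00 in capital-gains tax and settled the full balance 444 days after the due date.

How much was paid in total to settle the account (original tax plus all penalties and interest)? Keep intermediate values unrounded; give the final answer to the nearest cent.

R$1,935.62

Penalty periods: ⌈444/30⌉ = 15; penalty = 15 × 1.5% × R$1,496.00 = R$336.60
Interest: R$1,496.00 × ((1 + 0.00015)^444 − 1) = R$1,496.00 × 0.06886251… = R$103.0183…
Total = R$1,496.00 + R$336.6000 + R$103.0183… = R$1,935.62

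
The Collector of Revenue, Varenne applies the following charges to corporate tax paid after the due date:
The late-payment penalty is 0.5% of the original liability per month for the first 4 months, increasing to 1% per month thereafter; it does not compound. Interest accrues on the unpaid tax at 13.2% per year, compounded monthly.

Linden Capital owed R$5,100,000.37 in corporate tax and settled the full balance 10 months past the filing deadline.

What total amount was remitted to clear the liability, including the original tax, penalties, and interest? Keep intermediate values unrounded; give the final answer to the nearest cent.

R$6,097,600.40

Penalty, months 1–4: 4 × 0.5% × R$5,100,000.37 = R$102,000.01…
Penalty, months 5–10: 6 × 1% × R$5,100,000.37 = R$306,000.02…
Interest (13.2%/yr ÷ 12 = 1.1%/month): R$5,100,000.37 × ((1 + 0.011)^10 − 1) = R$589,600.0042…
Total = R$5,100,000.37 + R$408,000.0296 + R$589,600.0042… = R$6,097,600.40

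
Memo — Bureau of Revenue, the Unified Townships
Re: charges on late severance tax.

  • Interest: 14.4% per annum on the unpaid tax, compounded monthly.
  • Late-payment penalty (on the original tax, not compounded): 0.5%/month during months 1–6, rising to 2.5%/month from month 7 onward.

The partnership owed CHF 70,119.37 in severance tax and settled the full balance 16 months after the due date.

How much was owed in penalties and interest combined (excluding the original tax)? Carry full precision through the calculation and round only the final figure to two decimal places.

CHF 34,378.58

Penalty, months 1–6: 6 × 0.5% × CHF 70,119.37 = CHF 2,103.58…
Penalty, months 7–16: 10 × 2.5% × CHF 70,119.37 = CHF 17,529.84…
Interest (14.4%/yr ÷ 12 = 1.2%/month): CHF 70,119.37 × ((1 + 0.012)^16 − 1) = CHF 14,745.1591…
Penalties + interest = CHF 19,633.4236 + CHF 14,745.1591… = CHF 34,378.58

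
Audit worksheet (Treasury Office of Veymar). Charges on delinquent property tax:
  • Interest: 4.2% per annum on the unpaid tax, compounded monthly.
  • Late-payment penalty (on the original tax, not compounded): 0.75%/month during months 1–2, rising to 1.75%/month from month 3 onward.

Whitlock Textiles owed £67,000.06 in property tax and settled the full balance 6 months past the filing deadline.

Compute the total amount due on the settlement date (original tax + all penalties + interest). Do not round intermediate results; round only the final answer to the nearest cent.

£74,114.44

Penalty, months 1–2: 2 × 0.75% × £67,000.06 = £1,005.00…
Penalty, months 3–6: 4 × 1.75% × £67,000.06 = £4,690.00…
Interest (4.2%/yr ÷ 12 = 0.35%/month): £67,000.06 × ((1 + 0.0035)^6 − 1) = £1,419.3701…
Total = £67,000.06 + £5,695.0051 + £1,419.3701… = £74,114.44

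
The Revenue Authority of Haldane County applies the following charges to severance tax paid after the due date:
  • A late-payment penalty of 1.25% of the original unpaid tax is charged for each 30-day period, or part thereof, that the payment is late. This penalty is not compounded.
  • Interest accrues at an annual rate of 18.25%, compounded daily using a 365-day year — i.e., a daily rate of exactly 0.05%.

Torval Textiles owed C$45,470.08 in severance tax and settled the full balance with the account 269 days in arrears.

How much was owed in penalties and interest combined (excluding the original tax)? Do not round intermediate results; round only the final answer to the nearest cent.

C$11,659.72

Penalty periods: ⌈269/30⌉ = 9; penalty = 9 × 1.25% × C$45,470.08 = C$5,115.38…
Interest: C$45,470.08 × ((1 + 0.0005)^269 − 1) = C$45,470.08 × 0.14392621… = C$6,544.3361…
Penalties + interest = C$5,115.3840 + C$6,544.3361… = C$11,659.72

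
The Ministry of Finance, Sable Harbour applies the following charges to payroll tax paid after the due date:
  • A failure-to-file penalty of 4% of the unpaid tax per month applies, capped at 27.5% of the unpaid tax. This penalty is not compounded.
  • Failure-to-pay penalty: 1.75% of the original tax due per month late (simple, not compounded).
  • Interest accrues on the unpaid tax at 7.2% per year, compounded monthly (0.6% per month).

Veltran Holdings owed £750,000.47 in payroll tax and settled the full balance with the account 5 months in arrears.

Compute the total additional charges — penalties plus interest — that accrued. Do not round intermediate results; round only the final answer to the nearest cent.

£238,396.77

Failure-to-file: 5 × 4% × £750,000.47 = £150,000.09… (under the 27.5% cap)
Failure-to-pay penalty: 5 × 1.75% × £750,000.47 = £65,625.04…
Interest: £750,000.47 × ((1 + 0.006)^5 − 1) = £750,000.47 × 0.0303622… = £22,771.6391…
Penalties + interest = £215,625.1351… + £22,771.6391… = £238,396.77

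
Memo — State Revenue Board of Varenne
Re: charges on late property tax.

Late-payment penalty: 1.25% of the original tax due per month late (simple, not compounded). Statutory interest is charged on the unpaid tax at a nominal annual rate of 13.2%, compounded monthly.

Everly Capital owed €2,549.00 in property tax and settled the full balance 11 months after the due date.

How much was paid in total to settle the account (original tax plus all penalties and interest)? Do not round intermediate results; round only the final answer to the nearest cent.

€3,225.45

Late-payment penalty = 1.25% × €2,549.00 × 11 mo = €350.49…
Interest (13.2%/yr ÷ 12 = 1.1%/month): €2,549.00 × ((1 + 0.011)^11 − 1) = €325.9649…
Total = €2,549.00 + €350.4875 + €325.9649… = €3,225.45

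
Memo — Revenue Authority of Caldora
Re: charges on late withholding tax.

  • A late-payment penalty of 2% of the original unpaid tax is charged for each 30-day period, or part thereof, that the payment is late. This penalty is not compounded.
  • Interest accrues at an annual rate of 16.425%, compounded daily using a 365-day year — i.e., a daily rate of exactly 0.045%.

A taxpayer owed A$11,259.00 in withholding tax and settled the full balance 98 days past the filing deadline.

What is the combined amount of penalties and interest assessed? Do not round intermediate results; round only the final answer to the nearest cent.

A$1,408.24

Penalty periods: ⌈98/30⌉ = 4; penalty = 4 × 2% × A$11,259.00 = A$900.72
Interest: A$11,259.00 × ((1 + 0.00045)^98 − 1) = A$11,259.00 × 0.04507649… = A$507.5162…
Penalties + interest = A$900.7200 + A$507.5162… = A$1,408.24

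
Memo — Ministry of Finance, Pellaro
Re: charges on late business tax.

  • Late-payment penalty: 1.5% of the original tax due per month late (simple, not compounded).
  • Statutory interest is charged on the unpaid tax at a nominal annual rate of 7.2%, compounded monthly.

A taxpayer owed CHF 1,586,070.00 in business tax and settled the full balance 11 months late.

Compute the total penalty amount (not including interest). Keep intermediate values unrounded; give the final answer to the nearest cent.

Late-payment penalty = 1.5% × CHF 1,586,070.00 × 11 mo = CHF 261,701.55

CHF 261,701.55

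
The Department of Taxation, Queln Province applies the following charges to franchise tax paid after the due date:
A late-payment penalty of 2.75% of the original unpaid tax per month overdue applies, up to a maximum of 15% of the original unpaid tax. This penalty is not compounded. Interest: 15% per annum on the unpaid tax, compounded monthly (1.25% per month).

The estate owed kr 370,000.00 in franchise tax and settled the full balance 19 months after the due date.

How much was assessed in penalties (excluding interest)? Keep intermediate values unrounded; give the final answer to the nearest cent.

kr 55,500.00

Penalty (uncapped): 19 × 2.75% × kr 370,000.00 = kr 193,325.00; cap = 15% × kr 370,000.00 = kr 55,500.00 → penalty = kr 55,500.00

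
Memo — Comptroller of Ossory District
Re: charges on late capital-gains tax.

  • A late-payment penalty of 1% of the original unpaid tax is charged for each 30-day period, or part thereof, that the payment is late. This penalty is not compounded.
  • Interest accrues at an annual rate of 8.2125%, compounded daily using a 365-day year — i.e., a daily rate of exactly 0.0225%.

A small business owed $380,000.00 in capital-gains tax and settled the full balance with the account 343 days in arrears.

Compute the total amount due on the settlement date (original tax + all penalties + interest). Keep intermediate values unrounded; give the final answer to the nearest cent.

$456,084.25

Penalty periods: ⌈343/30⌉ = 12; penalty = 12 × 1% × $380,000.00 = $45,600.00
Interest: $380,000.00 × ((1 + 0.000225)^343 − 1) = $380,000.00 × 0.08022172… = $30,484.2547…
Total = $380,000.00 + $45,600.0000 + $30,484.2547… = $456,084.25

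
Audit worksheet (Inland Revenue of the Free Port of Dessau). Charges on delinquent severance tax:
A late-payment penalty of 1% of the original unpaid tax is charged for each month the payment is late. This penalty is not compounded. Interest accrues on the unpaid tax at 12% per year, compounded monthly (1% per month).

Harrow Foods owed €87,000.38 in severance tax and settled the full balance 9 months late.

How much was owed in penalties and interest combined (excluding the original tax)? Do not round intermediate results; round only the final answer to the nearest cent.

€15,980.69

Late-payment penalty = 1% × €87,000.38 × 9 mo = €7,830.03…
Interest: €87,000.38 × ((1 + 0.01)^9 − 1) = €87,000.38 × 0.0936853… = €8,150.6543…
Penalties + interest = €7,830.0342 + €8,150.6543… = €15,980.69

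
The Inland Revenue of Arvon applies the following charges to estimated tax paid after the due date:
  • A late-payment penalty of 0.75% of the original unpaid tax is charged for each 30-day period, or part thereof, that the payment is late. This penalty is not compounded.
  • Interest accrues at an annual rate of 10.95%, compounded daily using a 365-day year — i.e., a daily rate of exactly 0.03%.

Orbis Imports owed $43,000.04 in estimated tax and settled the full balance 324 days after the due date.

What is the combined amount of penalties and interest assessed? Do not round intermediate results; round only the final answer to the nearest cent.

$7,936.29

Penalty periods: ⌈324/30⌉ = 11; penalty = 11 × 0.75% × $43,000.04 = $3,547.50…
Interest: $43,000.04 × ((1 + 0.0003)^324 − 1) = $43,000.04 × 0.10206470… = $4,388.7863…
Penalties + interest = $3,547.5033 + $4,388.7863… = $7,936.29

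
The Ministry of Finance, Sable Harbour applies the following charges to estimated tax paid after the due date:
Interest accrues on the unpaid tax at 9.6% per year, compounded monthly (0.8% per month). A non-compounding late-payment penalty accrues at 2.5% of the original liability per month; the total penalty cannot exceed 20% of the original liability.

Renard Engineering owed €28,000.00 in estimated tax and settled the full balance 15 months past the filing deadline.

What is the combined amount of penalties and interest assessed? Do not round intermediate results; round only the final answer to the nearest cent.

Penalty (uncapped): 15 × 2.5% × €28,000.00 = €10,500.00; cap = 20% × €28,000.00 = €5,600.00 → penalty = €5,600.00
Interest: €28,000.00 × ((1 + 0.008)^15 − 1) = €28,000.00 × 0.1269587… = €3,554.8422…
Penalties + interest = €5,600.0000 + €3,554.8422… = €9,154.84

€9,154.84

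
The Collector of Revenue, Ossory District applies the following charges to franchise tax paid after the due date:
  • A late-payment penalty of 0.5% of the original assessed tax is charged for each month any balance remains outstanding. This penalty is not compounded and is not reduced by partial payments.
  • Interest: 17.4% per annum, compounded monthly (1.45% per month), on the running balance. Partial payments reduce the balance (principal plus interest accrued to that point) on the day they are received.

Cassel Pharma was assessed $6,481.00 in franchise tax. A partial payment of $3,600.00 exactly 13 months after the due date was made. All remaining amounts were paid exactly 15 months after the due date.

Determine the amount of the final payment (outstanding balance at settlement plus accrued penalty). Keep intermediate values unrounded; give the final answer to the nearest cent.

Balance at month 13: $6,481.0000 × (1 + 0.0145)^13 = $7,814.8148…
After $3,600.00 payment: $7,814.8148… − $3,600.00 = $4,214.8148…
Balance at month 15: $4,214.8148… × (1 + 0.0145)^2 = $4,337.9306…
Penalty: 15 × 0.5% × $6,481.00 = $486.08…
Final settlement = outstanding balance + penalty = $4,337.9306… + $486.08… = $4,824.01

$4,824.01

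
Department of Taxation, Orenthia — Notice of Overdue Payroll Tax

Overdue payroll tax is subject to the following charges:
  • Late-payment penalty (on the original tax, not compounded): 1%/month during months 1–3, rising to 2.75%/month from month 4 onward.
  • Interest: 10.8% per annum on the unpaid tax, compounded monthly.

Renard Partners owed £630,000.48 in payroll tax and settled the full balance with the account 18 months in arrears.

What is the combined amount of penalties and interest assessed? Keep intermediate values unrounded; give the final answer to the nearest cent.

Penalty, months 1–3: 3 × 1% × £630,000.48 = £18,900.01…
Penalty, months 4–18: 15 × 2.75% × £630,000.48 = £259,875.20…
Interest (10.8%/yr ÷ 12 = 0.9%/month): £630,000.48 × ((1 + 0.009)^18 − 1) = £110,255.4117…
Penalties + interest = £278,775.2124 + £110,255.4117… = £389,030.62

£389,030.62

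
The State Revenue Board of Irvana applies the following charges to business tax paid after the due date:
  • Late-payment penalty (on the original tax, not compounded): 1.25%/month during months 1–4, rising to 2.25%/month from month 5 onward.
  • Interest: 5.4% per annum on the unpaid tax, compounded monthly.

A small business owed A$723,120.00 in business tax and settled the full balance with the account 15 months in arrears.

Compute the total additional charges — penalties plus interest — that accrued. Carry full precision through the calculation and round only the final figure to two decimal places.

Penalty, months 1–4: 4 × 1.25% × A$723,120.00 = A$36,156.00
Penalty, months 5–15: 11 × 2.25% × A$723,120.00 = A$178,972.20
Interest (5.4%/yr ÷ 12 = 0.45%/month): A$723,120.00 × ((1 + 0.0045)^15 − 1) = A$50,378.5246…
Penalties + interest = A$215,128.2000 + A$50,378.5246… = A$265,506.72

A$265,506.72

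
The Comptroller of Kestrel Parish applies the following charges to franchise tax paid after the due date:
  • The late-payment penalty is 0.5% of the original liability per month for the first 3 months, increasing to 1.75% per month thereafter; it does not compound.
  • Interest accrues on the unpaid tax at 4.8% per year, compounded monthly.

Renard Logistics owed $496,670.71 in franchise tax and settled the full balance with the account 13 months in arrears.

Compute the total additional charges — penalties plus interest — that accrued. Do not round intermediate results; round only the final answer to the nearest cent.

$120,823.34

Penalty, months 1–3: 3 × 0.5% × $496,670.71 = $7,450.06…
Penalty, months 4–13: 10 × 1.75% × $496,670.71 = $86,917.37…
Interest (4.8%/yr ÷ 12 = 0.4%/month): $496,670.71 × ((1 + 0.004)^13 − 1) = $26,455.9046…
Penalties + interest = $94,367.4349 + $26,455.9046… = $120,823.34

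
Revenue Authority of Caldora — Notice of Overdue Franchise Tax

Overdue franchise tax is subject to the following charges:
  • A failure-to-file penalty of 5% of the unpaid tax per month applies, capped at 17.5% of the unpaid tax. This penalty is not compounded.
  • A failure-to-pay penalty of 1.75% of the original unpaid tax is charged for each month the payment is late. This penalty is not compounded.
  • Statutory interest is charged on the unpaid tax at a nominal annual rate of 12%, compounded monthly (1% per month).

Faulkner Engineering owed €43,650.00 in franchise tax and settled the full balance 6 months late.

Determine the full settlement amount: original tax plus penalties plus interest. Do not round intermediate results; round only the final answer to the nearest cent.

€58,557.35

Failure-to-file: 6 × 5% × €43,650.00 = €13,095.00, capped at 17.5% × €43,650.00 = €7,638.75
Failure-to-pay penalty: 6 × 1.75% × €43,650.00 = €4,583.25
Interest: €43,650.00 × ((1 + 0.01)^6 − 1) = €43,650.00 × 0.0615202… = €2,685.3546…
Total = €43,650.00 + €12,222.0000 + €2,685.3546… = €58,557.35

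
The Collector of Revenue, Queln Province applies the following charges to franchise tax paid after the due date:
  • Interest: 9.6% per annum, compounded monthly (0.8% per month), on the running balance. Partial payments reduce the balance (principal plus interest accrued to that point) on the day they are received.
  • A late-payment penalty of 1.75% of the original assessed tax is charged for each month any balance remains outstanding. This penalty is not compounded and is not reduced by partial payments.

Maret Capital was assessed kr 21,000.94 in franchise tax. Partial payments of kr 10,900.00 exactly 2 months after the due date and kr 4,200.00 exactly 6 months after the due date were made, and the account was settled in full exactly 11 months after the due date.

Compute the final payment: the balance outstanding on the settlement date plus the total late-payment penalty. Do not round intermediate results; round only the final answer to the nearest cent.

kr 10,886.33

Balance at month 2: kr 21,000.9400 × (1 + 0.008)^2 = kr 21,338.2991…
After kr 10,900.00 payment: kr 21,338.2991… − kr 10,900.00 = kr 10,438.2991…
Balance at month 6: kr 10,438.2991… × (1 + 0.008)^4 = kr 10,776.3544…
After kr 4,200.00 payment: kr 10,776.3544… − kr 4,200.00 = kr 6,576.3544…
Balance at month 11: kr 6,576.3544… × (1 + 0.008)^5 = kr 6,843.6512…
Penalty: 11 × 1.75% × kr 21,000.94 = kr 4,042.68…
Final settlement = outstanding balance + penalty = kr 6,843.6512… + kr 4,042.68… = kr 10,886.33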